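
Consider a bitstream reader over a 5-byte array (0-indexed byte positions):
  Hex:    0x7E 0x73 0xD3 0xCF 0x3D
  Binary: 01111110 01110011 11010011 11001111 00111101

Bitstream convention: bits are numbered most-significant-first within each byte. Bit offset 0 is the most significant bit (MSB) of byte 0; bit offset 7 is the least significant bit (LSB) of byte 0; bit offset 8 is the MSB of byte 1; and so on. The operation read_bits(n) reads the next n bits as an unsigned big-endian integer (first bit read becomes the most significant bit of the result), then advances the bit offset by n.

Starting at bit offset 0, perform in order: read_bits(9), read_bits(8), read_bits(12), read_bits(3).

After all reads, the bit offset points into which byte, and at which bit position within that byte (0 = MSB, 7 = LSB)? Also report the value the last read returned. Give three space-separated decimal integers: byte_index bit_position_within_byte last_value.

Answer: 4 0 7

Derivation:
Read 1: bits[0:9] width=9 -> value=252 (bin 011111100); offset now 9 = byte 1 bit 1; 31 bits remain
Read 2: bits[9:17] width=8 -> value=231 (bin 11100111); offset now 17 = byte 2 bit 1; 23 bits remain
Read 3: bits[17:29] width=12 -> value=2681 (bin 101001111001); offset now 29 = byte 3 bit 5; 11 bits remain
Read 4: bits[29:32] width=3 -> value=7 (bin 111); offset now 32 = byte 4 bit 0; 8 bits remain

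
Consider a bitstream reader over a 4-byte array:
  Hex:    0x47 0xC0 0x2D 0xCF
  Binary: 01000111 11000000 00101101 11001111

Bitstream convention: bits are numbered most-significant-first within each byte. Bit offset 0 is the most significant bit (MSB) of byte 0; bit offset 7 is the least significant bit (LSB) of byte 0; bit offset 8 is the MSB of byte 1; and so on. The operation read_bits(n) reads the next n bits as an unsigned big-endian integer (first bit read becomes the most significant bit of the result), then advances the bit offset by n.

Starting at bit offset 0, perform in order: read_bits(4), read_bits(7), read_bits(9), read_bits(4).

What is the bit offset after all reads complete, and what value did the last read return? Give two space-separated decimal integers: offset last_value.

Answer: 24 13

Derivation:
Read 1: bits[0:4] width=4 -> value=4 (bin 0100); offset now 4 = byte 0 bit 4; 28 bits remain
Read 2: bits[4:11] width=7 -> value=62 (bin 0111110); offset now 11 = byte 1 bit 3; 21 bits remain
Read 3: bits[11:20] width=9 -> value=2 (bin 000000010); offset now 20 = byte 2 bit 4; 12 bits remain
Read 4: bits[20:24] width=4 -> value=13 (bin 1101); offset now 24 = byte 3 bit 0; 8 bits remain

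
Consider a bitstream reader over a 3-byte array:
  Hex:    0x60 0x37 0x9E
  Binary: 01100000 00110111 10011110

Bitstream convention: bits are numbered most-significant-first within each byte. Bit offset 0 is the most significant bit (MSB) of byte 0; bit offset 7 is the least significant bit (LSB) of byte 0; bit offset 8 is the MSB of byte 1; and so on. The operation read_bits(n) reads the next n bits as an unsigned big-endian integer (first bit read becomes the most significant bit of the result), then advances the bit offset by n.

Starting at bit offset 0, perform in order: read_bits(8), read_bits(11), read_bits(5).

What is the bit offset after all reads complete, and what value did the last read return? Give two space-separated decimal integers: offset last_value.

Read 1: bits[0:8] width=8 -> value=96 (bin 01100000); offset now 8 = byte 1 bit 0; 16 bits remain
Read 2: bits[8:19] width=11 -> value=444 (bin 00110111100); offset now 19 = byte 2 bit 3; 5 bits remain
Read 3: bits[19:24] width=5 -> value=30 (bin 11110); offset now 24 = byte 3 bit 0; 0 bits remain

Answer: 24 30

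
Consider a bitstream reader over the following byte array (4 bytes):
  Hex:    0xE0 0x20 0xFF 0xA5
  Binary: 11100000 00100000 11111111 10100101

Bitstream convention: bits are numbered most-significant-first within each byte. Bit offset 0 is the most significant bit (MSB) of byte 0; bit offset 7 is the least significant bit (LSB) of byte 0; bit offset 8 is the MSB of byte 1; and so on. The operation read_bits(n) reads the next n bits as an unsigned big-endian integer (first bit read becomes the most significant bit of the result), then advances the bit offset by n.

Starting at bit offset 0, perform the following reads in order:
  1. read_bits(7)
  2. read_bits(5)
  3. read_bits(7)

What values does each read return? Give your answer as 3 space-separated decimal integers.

Read 1: bits[0:7] width=7 -> value=112 (bin 1110000); offset now 7 = byte 0 bit 7; 25 bits remain
Read 2: bits[7:12] width=5 -> value=2 (bin 00010); offset now 12 = byte 1 bit 4; 20 bits remain
Read 3: bits[12:19] width=7 -> value=7 (bin 0000111); offset now 19 = byte 2 bit 3; 13 bits remain

Answer: 112 2 7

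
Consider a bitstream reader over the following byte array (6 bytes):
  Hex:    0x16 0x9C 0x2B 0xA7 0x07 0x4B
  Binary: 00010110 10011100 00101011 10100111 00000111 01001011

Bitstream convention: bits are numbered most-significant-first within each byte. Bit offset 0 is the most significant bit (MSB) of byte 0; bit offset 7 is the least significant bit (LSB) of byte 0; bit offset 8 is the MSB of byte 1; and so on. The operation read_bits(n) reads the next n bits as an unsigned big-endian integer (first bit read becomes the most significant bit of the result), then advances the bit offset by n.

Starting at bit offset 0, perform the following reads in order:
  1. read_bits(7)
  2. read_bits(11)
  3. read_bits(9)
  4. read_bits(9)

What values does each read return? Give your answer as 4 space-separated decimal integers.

Answer: 11 624 349 112

Derivation:
Read 1: bits[0:7] width=7 -> value=11 (bin 0001011); offset now 7 = byte 0 bit 7; 41 bits remain
Read 2: bits[7:18] width=11 -> value=624 (bin 01001110000); offset now 18 = byte 2 bit 2; 30 bits remain
Read 3: bits[18:27] width=9 -> value=349 (bin 101011101); offset now 27 = byte 3 bit 3; 21 bits remain
Read 4: bits[27:36] width=9 -> value=112 (bin 001110000); offset now 36 = byte 4 bit 4; 12 bits remain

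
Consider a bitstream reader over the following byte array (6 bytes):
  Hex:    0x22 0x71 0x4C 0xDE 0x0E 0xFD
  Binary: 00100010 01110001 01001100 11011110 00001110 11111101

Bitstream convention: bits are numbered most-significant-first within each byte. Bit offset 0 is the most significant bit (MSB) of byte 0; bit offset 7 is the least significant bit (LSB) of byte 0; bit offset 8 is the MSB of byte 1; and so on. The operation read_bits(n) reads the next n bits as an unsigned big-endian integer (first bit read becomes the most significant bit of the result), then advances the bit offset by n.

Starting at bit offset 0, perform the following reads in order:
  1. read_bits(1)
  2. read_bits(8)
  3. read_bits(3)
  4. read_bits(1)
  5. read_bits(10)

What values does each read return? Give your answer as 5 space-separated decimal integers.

Read 1: bits[0:1] width=1 -> value=0 (bin 0); offset now 1 = byte 0 bit 1; 47 bits remain
Read 2: bits[1:9] width=8 -> value=68 (bin 01000100); offset now 9 = byte 1 bit 1; 39 bits remain
Read 3: bits[9:12] width=3 -> value=7 (bin 111); offset now 12 = byte 1 bit 4; 36 bits remain
Read 4: bits[12:13] width=1 -> value=0 (bin 0); offset now 13 = byte 1 bit 5; 35 bits remain
Read 5: bits[13:23] width=10 -> value=166 (bin 0010100110); offset now 23 = byte 2 bit 7; 25 bits remain

Answer: 0 68 7 0 166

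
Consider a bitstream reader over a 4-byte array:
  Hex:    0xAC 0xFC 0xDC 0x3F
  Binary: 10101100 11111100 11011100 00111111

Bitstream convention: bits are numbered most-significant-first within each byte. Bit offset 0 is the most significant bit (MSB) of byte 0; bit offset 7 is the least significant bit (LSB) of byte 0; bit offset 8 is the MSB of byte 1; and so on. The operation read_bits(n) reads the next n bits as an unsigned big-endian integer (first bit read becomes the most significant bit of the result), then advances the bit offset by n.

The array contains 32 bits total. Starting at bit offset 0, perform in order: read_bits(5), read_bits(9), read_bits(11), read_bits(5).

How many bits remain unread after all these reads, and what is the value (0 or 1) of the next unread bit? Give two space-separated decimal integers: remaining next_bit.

Read 1: bits[0:5] width=5 -> value=21 (bin 10101); offset now 5 = byte 0 bit 5; 27 bits remain
Read 2: bits[5:14] width=9 -> value=319 (bin 100111111); offset now 14 = byte 1 bit 6; 18 bits remain
Read 3: bits[14:25] width=11 -> value=440 (bin 00110111000); offset now 25 = byte 3 bit 1; 7 bits remain
Read 4: bits[25:30] width=5 -> value=15 (bin 01111); offset now 30 = byte 3 bit 6; 2 bits remain

Answer: 2 1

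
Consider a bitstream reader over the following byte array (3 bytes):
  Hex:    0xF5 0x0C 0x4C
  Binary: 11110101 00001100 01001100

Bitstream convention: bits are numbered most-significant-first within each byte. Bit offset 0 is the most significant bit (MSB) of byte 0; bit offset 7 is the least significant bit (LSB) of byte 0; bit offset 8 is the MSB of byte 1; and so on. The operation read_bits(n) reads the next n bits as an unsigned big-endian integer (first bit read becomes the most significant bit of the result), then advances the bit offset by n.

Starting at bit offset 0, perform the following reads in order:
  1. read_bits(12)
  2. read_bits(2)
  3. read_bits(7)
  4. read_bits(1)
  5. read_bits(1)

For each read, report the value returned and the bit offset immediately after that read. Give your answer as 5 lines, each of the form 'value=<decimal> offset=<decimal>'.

Answer: value=3920 offset=12
value=3 offset=14
value=9 offset=21
value=1 offset=22
value=0 offset=23

Derivation:
Read 1: bits[0:12] width=12 -> value=3920 (bin 111101010000); offset now 12 = byte 1 bit 4; 12 bits remain
Read 2: bits[12:14] width=2 -> value=3 (bin 11); offset now 14 = byte 1 bit 6; 10 bits remain
Read 3: bits[14:21] width=7 -> value=9 (bin 0001001); offset now 21 = byte 2 bit 5; 3 bits remain
Read 4: bits[21:22] width=1 -> value=1 (bin 1); offset now 22 = byte 2 bit 6; 2 bits remain
Read 5: bits[22:23] width=1 -> value=0 (bin 0); offset now 23 = byte 2 bit 7; 1 bits remain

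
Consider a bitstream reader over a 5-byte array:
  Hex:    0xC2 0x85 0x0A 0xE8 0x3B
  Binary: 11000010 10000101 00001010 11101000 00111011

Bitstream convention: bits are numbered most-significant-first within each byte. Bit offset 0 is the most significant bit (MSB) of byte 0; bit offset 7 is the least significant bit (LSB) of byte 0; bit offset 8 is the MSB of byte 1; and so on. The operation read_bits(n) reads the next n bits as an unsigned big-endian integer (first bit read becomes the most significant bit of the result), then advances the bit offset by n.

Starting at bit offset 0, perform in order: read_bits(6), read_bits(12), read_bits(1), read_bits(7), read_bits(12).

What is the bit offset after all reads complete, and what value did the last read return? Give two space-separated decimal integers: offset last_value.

Answer: 38 2574

Derivation:
Read 1: bits[0:6] width=6 -> value=48 (bin 110000); offset now 6 = byte 0 bit 6; 34 bits remain
Read 2: bits[6:18] width=12 -> value=2580 (bin 101000010100); offset now 18 = byte 2 bit 2; 22 bits remain
Read 3: bits[18:19] width=1 -> value=0 (bin 0); offset now 19 = byte 2 bit 3; 21 bits remain
Read 4: bits[19:26] width=7 -> value=43 (bin 0101011); offset now 26 = byte 3 bit 2; 14 bits remain
Read 5: bits[26:38] width=12 -> value=2574 (bin 101000001110); offset now 38 = byte 4 bit 6; 2 bits remain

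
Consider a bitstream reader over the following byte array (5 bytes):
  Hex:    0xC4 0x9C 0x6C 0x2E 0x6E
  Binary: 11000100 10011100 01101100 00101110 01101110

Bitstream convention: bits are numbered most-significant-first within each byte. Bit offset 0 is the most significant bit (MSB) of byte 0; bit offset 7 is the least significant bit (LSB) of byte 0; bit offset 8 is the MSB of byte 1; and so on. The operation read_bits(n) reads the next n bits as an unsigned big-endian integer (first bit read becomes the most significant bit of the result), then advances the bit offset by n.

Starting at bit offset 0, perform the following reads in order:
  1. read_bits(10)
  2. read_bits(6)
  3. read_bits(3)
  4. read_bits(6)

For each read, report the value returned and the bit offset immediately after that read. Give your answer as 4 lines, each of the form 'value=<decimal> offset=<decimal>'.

Read 1: bits[0:10] width=10 -> value=786 (bin 1100010010); offset now 10 = byte 1 bit 2; 30 bits remain
Read 2: bits[10:16] width=6 -> value=28 (bin 011100); offset now 16 = byte 2 bit 0; 24 bits remain
Read 3: bits[16:19] width=3 -> value=3 (bin 011); offset now 19 = byte 2 bit 3; 21 bits remain
Read 4: bits[19:25] width=6 -> value=24 (bin 011000); offset now 25 = byte 3 bit 1; 15 bits remain

Answer: value=786 offset=10
value=28 offset=16
value=3 offset=19
value=24 offset=25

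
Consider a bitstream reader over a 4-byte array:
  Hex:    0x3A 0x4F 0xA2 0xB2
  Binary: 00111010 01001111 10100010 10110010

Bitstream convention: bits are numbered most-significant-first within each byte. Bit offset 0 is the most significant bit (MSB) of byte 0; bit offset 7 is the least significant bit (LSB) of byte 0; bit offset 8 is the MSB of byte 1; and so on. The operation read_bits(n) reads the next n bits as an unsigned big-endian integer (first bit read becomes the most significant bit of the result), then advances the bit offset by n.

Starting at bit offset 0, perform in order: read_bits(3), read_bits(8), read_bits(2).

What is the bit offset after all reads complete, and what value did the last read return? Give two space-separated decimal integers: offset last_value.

Answer: 13 1

Derivation:
Read 1: bits[0:3] width=3 -> value=1 (bin 001); offset now 3 = byte 0 bit 3; 29 bits remain
Read 2: bits[3:11] width=8 -> value=210 (bin 11010010); offset now 11 = byte 1 bit 3; 21 bits remain
Read 3: bits[11:13] width=2 -> value=1 (bin 01); offset now 13 = byte 1 bit 5; 19 bits remain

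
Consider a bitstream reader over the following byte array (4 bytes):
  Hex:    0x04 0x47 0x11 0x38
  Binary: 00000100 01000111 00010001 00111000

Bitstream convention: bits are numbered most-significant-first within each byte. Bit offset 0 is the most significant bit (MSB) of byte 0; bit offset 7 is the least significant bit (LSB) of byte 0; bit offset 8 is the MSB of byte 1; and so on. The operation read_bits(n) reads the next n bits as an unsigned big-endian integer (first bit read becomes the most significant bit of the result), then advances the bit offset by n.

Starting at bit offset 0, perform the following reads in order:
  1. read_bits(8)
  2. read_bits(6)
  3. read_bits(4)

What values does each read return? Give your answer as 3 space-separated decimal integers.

Answer: 4 17 12

Derivation:
Read 1: bits[0:8] width=8 -> value=4 (bin 00000100); offset now 8 = byte 1 bit 0; 24 bits remain
Read 2: bits[8:14] width=6 -> value=17 (bin 010001); offset now 14 = byte 1 bit 6; 18 bits remain
Read 3: bits[14:18] width=4 -> value=12 (bin 1100); offset now 18 = byte 2 bit 2; 14 bits remain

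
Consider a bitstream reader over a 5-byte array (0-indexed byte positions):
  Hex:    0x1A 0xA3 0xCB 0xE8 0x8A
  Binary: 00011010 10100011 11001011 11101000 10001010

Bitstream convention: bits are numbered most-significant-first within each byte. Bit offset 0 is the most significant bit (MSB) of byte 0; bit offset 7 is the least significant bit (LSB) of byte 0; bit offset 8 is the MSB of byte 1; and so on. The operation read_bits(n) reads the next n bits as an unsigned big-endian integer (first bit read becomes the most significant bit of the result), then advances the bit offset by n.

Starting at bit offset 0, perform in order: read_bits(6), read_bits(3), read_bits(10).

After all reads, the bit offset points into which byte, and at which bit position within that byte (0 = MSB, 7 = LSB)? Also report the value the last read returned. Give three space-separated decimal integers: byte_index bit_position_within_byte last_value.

Read 1: bits[0:6] width=6 -> value=6 (bin 000110); offset now 6 = byte 0 bit 6; 34 bits remain
Read 2: bits[6:9] width=3 -> value=5 (bin 101); offset now 9 = byte 1 bit 1; 31 bits remain
Read 3: bits[9:19] width=10 -> value=286 (bin 0100011110); offset now 19 = byte 2 bit 3; 21 bits remain

Answer: 2 3 286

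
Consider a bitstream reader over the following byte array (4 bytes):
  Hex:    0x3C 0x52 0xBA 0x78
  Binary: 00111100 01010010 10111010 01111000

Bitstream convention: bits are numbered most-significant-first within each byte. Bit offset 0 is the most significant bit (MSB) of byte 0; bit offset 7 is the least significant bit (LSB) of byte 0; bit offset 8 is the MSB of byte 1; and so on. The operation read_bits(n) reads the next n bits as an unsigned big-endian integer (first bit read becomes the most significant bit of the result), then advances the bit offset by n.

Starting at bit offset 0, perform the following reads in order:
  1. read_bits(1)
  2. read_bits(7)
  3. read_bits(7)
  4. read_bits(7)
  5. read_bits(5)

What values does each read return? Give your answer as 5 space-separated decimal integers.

Answer: 0 60 41 46 19

Derivation:
Read 1: bits[0:1] width=1 -> value=0 (bin 0); offset now 1 = byte 0 bit 1; 31 bits remain
Read 2: bits[1:8] width=7 -> value=60 (bin 0111100); offset now 8 = byte 1 bit 0; 24 bits remain
Read 3: bits[8:15] width=7 -> value=41 (bin 0101001); offset now 15 = byte 1 bit 7; 17 bits remain
Read 4: bits[15:22] width=7 -> value=46 (bin 0101110); offset now 22 = byte 2 bit 6; 10 bits remain
Read 5: bits[22:27] width=5 -> value=19 (bin 10011); offset now 27 = byte 3 bit 3; 5 bits remain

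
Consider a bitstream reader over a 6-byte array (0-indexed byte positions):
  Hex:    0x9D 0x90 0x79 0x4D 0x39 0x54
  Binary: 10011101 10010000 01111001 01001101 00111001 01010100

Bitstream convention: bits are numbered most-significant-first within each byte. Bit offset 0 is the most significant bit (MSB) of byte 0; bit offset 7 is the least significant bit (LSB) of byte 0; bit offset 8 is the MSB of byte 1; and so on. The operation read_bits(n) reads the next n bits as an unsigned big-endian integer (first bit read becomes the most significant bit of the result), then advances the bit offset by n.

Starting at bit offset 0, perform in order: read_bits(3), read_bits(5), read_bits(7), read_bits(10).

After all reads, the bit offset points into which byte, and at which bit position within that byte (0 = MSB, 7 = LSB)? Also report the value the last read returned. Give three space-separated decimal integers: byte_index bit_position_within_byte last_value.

Read 1: bits[0:3] width=3 -> value=4 (bin 100); offset now 3 = byte 0 bit 3; 45 bits remain
Read 2: bits[3:8] width=5 -> value=29 (bin 11101); offset now 8 = byte 1 bit 0; 40 bits remain
Read 3: bits[8:15] width=7 -> value=72 (bin 1001000); offset now 15 = byte 1 bit 7; 33 bits remain
Read 4: bits[15:25] width=10 -> value=242 (bin 0011110010); offset now 25 = byte 3 bit 1; 23 bits remain

Answer: 3 1 242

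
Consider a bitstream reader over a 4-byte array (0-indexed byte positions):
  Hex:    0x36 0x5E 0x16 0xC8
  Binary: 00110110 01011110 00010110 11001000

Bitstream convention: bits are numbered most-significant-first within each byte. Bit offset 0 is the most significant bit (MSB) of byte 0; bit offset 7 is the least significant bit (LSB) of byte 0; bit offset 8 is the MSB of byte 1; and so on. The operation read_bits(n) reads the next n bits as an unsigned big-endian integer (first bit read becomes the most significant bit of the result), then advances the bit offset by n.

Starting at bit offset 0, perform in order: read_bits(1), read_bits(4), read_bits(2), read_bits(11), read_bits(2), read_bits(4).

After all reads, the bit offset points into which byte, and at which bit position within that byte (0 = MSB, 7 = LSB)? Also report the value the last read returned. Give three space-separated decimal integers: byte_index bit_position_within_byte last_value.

Answer: 3 0 6

Derivation:
Read 1: bits[0:1] width=1 -> value=0 (bin 0); offset now 1 = byte 0 bit 1; 31 bits remain
Read 2: bits[1:5] width=4 -> value=6 (bin 0110); offset now 5 = byte 0 bit 5; 27 bits remain
Read 3: bits[5:7] width=2 -> value=3 (bin 11); offset now 7 = byte 0 bit 7; 25 bits remain
Read 4: bits[7:18] width=11 -> value=376 (bin 00101111000); offset now 18 = byte 2 bit 2; 14 bits remain
Read 5: bits[18:20] width=2 -> value=1 (bin 01); offset now 20 = byte 2 bit 4; 12 bits remain
Read 6: bits[20:24] width=4 -> value=6 (bin 0110); offset now 24 = byte 3 bit 0; 8 bits remain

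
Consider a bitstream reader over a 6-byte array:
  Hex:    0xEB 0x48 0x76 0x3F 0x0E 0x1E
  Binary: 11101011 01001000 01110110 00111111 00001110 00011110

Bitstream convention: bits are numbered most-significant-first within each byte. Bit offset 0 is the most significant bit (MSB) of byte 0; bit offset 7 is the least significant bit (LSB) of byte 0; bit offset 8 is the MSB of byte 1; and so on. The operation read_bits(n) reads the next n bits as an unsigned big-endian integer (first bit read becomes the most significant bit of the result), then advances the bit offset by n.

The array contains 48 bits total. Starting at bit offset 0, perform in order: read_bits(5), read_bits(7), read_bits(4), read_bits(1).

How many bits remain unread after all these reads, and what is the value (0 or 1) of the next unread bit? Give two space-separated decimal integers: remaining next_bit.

Answer: 31 1

Derivation:
Read 1: bits[0:5] width=5 -> value=29 (bin 11101); offset now 5 = byte 0 bit 5; 43 bits remain
Read 2: bits[5:12] width=7 -> value=52 (bin 0110100); offset now 12 = byte 1 bit 4; 36 bits remain
Read 3: bits[12:16] width=4 -> value=8 (bin 1000); offset now 16 = byte 2 bit 0; 32 bits remain
Read 4: bits[16:17] width=1 -> value=0 (bin 0); offset now 17 = byte 2 bit 1; 31 bits remain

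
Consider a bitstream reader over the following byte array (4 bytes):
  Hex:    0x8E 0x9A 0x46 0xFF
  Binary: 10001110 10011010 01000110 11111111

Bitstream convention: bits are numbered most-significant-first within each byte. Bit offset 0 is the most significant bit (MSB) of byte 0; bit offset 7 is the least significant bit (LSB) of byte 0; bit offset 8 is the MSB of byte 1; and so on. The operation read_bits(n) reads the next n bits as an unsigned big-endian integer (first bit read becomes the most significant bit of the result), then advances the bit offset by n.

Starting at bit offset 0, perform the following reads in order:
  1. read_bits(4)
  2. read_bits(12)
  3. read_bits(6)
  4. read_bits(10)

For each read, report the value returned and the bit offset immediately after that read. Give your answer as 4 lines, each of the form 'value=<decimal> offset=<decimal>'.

Read 1: bits[0:4] width=4 -> value=8 (bin 1000); offset now 4 = byte 0 bit 4; 28 bits remain
Read 2: bits[4:16] width=12 -> value=3738 (bin 111010011010); offset now 16 = byte 2 bit 0; 16 bits remain
Read 3: bits[16:22] width=6 -> value=17 (bin 010001); offset now 22 = byte 2 bit 6; 10 bits remain
Read 4: bits[22:32] width=10 -> value=767 (bin 1011111111); offset now 32 = byte 4 bit 0; 0 bits remain

Answer: value=8 offset=4
value=3738 offset=16
value=17 offset=22
value=767 offset=32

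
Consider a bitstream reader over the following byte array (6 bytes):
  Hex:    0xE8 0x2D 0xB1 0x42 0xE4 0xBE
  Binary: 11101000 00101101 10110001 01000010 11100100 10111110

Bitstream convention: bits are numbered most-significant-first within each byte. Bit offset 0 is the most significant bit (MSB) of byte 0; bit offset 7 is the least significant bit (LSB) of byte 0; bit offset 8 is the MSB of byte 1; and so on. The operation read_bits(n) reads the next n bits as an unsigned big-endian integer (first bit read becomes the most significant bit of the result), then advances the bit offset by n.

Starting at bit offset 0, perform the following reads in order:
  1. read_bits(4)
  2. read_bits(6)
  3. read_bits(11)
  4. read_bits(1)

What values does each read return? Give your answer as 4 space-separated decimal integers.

Answer: 14 32 1462 0

Derivation:
Read 1: bits[0:4] width=4 -> value=14 (bin 1110); offset now 4 = byte 0 bit 4; 44 bits remain
Read 2: bits[4:10] width=6 -> value=32 (bin 100000); offset now 10 = byte 1 bit 2; 38 bits remain
Read 3: bits[10:21] width=11 -> value=1462 (bin 10110110110); offset now 21 = byte 2 bit 5; 27 bits remain
Read 4: bits[21:22] width=1 -> value=0 (bin 0); offset now 22 = byte 2 bit 6; 26 bits remain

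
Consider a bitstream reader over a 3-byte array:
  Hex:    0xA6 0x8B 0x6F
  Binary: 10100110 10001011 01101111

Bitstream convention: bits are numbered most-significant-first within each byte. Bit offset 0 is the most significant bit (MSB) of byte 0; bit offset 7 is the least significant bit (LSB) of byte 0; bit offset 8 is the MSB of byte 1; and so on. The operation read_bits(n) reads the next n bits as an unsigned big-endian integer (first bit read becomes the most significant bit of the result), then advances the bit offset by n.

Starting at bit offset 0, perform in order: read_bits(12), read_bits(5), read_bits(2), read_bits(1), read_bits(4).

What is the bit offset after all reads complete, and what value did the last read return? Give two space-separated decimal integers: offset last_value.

Read 1: bits[0:12] width=12 -> value=2664 (bin 101001101000); offset now 12 = byte 1 bit 4; 12 bits remain
Read 2: bits[12:17] width=5 -> value=22 (bin 10110); offset now 17 = byte 2 bit 1; 7 bits remain
Read 3: bits[17:19] width=2 -> value=3 (bin 11); offset now 19 = byte 2 bit 3; 5 bits remain
Read 4: bits[19:20] width=1 -> value=0 (bin 0); offset now 20 = byte 2 bit 4; 4 bits remain
Read 5: bits[20:24] width=4 -> value=15 (bin 1111); offset now 24 = byte 3 bit 0; 0 bits remain

Answer: 24 15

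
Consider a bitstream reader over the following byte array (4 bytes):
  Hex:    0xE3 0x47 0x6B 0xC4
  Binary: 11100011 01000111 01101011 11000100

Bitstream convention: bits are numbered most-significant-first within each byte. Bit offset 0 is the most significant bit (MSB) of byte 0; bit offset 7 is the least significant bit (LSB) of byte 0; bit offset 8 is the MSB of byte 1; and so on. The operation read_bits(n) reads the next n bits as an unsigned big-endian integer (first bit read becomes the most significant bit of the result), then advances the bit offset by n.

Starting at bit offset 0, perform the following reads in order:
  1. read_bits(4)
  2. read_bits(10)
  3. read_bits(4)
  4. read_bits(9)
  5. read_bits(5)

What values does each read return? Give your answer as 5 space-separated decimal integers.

Read 1: bits[0:4] width=4 -> value=14 (bin 1110); offset now 4 = byte 0 bit 4; 28 bits remain
Read 2: bits[4:14] width=10 -> value=209 (bin 0011010001); offset now 14 = byte 1 bit 6; 18 bits remain
Read 3: bits[14:18] width=4 -> value=13 (bin 1101); offset now 18 = byte 2 bit 2; 14 bits remain
Read 4: bits[18:27] width=9 -> value=350 (bin 101011110); offset now 27 = byte 3 bit 3; 5 bits remain
Read 5: bits[27:32] width=5 -> value=4 (bin 00100); offset now 32 = byte 4 bit 0; 0 bits remain

Answer: 14 209 13 350 4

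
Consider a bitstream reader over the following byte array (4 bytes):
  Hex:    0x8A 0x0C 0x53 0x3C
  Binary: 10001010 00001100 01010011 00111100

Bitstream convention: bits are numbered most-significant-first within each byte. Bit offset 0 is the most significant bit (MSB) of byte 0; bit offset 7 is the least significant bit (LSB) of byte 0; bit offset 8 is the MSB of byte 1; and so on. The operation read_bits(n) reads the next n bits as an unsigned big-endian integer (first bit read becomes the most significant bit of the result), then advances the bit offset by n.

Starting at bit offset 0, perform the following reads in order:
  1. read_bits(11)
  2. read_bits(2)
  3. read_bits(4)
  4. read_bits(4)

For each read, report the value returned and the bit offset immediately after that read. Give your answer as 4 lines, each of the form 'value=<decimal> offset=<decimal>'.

Answer: value=1104 offset=11
value=1 offset=13
value=8 offset=17
value=10 offset=21

Derivation:
Read 1: bits[0:11] width=11 -> value=1104 (bin 10001010000); offset now 11 = byte 1 bit 3; 21 bits remain
Read 2: bits[11:13] width=2 -> value=1 (bin 01); offset now 13 = byte 1 bit 5; 19 bits remain
Read 3: bits[13:17] width=4 -> value=8 (bin 1000); offset now 17 = byte 2 bit 1; 15 bits remain
Read 4: bits[17:21] width=4 -> value=10 (bin 1010); offset now 21 = byte 2 bit 5; 11 bits remain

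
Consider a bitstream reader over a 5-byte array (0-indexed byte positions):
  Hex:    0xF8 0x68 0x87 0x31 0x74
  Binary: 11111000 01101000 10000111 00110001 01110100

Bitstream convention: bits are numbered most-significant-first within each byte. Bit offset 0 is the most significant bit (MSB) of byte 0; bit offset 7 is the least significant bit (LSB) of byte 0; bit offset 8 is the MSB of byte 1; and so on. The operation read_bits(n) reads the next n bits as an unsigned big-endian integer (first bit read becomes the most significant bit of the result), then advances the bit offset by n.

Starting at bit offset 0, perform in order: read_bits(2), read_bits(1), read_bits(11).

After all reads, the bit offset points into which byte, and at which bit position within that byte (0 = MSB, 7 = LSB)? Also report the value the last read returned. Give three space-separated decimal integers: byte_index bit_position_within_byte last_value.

Answer: 1 6 1562

Derivation:
Read 1: bits[0:2] width=2 -> value=3 (bin 11); offset now 2 = byte 0 bit 2; 38 bits remain
Read 2: bits[2:3] width=1 -> value=1 (bin 1); offset now 3 = byte 0 bit 3; 37 bits remain
Read 3: bits[3:14] width=11 -> value=1562 (bin 11000011010); offset now 14 = byte 1 bit 6; 26 bits remain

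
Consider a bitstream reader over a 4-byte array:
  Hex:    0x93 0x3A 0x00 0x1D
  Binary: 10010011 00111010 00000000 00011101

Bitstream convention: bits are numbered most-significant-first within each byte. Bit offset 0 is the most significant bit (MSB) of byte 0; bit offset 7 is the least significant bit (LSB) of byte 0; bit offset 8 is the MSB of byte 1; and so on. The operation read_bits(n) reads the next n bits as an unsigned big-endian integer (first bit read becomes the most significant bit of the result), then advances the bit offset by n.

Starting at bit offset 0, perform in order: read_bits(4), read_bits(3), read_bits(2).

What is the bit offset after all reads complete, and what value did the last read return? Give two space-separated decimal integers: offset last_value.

Read 1: bits[0:4] width=4 -> value=9 (bin 1001); offset now 4 = byte 0 bit 4; 28 bits remain
Read 2: bits[4:7] width=3 -> value=1 (bin 001); offset now 7 = byte 0 bit 7; 25 bits remain
Read 3: bits[7:9] width=2 -> value=2 (bin 10); offset now 9 = byte 1 bit 1; 23 bits remain

Answer: 9 2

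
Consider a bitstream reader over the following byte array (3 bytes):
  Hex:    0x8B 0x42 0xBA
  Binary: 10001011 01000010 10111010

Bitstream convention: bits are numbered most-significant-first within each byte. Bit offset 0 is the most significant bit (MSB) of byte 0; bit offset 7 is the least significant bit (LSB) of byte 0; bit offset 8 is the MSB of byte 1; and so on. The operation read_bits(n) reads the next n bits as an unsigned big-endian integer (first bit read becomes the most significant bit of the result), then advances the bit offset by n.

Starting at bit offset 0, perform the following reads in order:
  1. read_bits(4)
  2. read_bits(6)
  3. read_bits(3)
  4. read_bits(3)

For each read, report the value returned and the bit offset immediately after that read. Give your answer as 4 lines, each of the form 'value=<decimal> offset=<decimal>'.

Read 1: bits[0:4] width=4 -> value=8 (bin 1000); offset now 4 = byte 0 bit 4; 20 bits remain
Read 2: bits[4:10] width=6 -> value=45 (bin 101101); offset now 10 = byte 1 bit 2; 14 bits remain
Read 3: bits[10:13] width=3 -> value=0 (bin 000); offset now 13 = byte 1 bit 5; 11 bits remain
Read 4: bits[13:16] width=3 -> value=2 (bin 010); offset now 16 = byte 2 bit 0; 8 bits remain

Answer: value=8 offset=4
value=45 offset=10
value=0 offset=13
value=2 offset=16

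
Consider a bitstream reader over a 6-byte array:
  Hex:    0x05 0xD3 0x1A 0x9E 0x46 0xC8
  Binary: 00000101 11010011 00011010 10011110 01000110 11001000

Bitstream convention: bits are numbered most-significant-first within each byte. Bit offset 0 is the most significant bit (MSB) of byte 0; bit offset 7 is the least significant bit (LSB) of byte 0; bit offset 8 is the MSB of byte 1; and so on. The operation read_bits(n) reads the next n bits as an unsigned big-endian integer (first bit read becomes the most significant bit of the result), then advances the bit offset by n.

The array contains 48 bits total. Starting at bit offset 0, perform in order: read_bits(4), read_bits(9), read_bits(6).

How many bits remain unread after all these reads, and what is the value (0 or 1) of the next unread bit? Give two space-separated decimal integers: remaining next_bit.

Answer: 29 1

Derivation:
Read 1: bits[0:4] width=4 -> value=0 (bin 0000); offset now 4 = byte 0 bit 4; 44 bits remain
Read 2: bits[4:13] width=9 -> value=186 (bin 010111010); offset now 13 = byte 1 bit 5; 35 bits remain
Read 3: bits[13:19] width=6 -> value=24 (bin 011000); offset now 19 = byte 2 bit 3; 29 bits remain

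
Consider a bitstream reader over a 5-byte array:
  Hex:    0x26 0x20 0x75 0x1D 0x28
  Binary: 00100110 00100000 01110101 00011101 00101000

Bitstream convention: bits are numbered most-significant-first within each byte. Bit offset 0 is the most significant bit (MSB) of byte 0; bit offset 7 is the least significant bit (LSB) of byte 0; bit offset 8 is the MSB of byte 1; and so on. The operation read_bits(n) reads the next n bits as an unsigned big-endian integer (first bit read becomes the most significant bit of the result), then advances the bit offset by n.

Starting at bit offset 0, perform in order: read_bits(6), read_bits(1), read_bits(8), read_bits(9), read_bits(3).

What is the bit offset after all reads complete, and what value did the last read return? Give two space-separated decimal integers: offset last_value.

Answer: 27 0

Derivation:
Read 1: bits[0:6] width=6 -> value=9 (bin 001001); offset now 6 = byte 0 bit 6; 34 bits remain
Read 2: bits[6:7] width=1 -> value=1 (bin 1); offset now 7 = byte 0 bit 7; 33 bits remain
Read 3: bits[7:15] width=8 -> value=16 (bin 00010000); offset now 15 = byte 1 bit 7; 25 bits remain
Read 4: bits[15:24] width=9 -> value=117 (bin 001110101); offset now 24 = byte 3 bit 0; 16 bits remain
Read 5: bits[24:27] width=3 -> value=0 (bin 000); offset now 27 = byte 3 bit 3; 13 bits remain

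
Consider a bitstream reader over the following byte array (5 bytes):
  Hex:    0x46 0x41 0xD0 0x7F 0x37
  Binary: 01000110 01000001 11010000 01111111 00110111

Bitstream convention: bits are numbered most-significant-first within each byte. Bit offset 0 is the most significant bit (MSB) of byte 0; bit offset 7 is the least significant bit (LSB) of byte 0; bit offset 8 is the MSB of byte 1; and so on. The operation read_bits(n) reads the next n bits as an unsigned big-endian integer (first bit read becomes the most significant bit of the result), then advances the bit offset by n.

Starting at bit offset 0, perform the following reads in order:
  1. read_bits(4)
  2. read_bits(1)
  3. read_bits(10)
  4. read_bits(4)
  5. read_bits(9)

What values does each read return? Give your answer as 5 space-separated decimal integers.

Read 1: bits[0:4] width=4 -> value=4 (bin 0100); offset now 4 = byte 0 bit 4; 36 bits remain
Read 2: bits[4:5] width=1 -> value=0 (bin 0); offset now 5 = byte 0 bit 5; 35 bits remain
Read 3: bits[5:15] width=10 -> value=800 (bin 1100100000); offset now 15 = byte 1 bit 7; 25 bits remain
Read 4: bits[15:19] width=4 -> value=14 (bin 1110); offset now 19 = byte 2 bit 3; 21 bits remain
Read 5: bits[19:28] width=9 -> value=263 (bin 100000111); offset now 28 = byte 3 bit 4; 12 bits remain

Answer: 4 0 800 14 263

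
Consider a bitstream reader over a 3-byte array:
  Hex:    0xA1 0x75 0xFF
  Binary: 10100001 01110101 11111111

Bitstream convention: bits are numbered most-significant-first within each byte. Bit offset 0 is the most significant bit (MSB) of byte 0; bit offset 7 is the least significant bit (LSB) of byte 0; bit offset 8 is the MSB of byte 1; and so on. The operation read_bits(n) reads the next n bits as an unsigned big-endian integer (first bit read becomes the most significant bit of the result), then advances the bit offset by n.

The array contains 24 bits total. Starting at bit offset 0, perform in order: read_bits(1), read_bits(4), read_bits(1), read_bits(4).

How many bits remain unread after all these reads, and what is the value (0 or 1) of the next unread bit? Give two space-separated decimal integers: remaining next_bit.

Read 1: bits[0:1] width=1 -> value=1 (bin 1); offset now 1 = byte 0 bit 1; 23 bits remain
Read 2: bits[1:5] width=4 -> value=4 (bin 0100); offset now 5 = byte 0 bit 5; 19 bits remain
Read 3: bits[5:6] width=1 -> value=0 (bin 0); offset now 6 = byte 0 bit 6; 18 bits remain
Read 4: bits[6:10] width=4 -> value=5 (bin 0101); offset now 10 = byte 1 bit 2; 14 bits remain

Answer: 14 1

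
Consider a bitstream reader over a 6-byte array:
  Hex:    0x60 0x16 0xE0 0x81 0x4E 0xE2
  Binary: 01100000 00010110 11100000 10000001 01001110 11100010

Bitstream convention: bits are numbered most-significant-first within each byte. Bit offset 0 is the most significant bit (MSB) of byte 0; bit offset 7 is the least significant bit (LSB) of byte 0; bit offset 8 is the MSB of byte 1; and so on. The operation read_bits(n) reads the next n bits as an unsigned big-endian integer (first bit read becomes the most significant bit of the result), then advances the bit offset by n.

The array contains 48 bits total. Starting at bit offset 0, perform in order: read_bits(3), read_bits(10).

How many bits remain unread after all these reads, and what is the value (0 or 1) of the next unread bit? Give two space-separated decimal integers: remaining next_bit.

Read 1: bits[0:3] width=3 -> value=3 (bin 011); offset now 3 = byte 0 bit 3; 45 bits remain
Read 2: bits[3:13] width=10 -> value=2 (bin 0000000010); offset now 13 = byte 1 bit 5; 35 bits remain

Answer: 35 1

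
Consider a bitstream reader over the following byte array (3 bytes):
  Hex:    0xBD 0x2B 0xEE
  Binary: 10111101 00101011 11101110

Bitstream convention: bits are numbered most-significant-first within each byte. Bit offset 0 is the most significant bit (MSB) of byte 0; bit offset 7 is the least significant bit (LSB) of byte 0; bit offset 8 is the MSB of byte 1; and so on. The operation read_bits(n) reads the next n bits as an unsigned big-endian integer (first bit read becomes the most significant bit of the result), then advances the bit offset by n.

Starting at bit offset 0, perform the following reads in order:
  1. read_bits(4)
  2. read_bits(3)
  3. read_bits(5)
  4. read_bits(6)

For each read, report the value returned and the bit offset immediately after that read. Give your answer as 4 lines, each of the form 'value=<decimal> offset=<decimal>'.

Read 1: bits[0:4] width=4 -> value=11 (bin 1011); offset now 4 = byte 0 bit 4; 20 bits remain
Read 2: bits[4:7] width=3 -> value=6 (bin 110); offset now 7 = byte 0 bit 7; 17 bits remain
Read 3: bits[7:12] width=5 -> value=18 (bin 10010); offset now 12 = byte 1 bit 4; 12 bits remain
Read 4: bits[12:18] width=6 -> value=47 (bin 101111); offset now 18 = byte 2 bit 2; 6 bits remain

Answer: value=11 offset=4
value=6 offset=7
value=18 offset=12
value=47 offset=18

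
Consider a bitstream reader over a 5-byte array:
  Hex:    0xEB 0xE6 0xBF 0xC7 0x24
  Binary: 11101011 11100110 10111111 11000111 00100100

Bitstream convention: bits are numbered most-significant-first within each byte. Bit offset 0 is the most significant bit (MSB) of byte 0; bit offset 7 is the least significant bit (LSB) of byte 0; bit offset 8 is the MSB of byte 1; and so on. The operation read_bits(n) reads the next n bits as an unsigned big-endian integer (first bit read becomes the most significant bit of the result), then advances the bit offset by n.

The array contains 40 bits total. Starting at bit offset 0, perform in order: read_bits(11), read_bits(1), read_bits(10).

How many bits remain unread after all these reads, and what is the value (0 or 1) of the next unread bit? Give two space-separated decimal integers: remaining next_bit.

Read 1: bits[0:11] width=11 -> value=1887 (bin 11101011111); offset now 11 = byte 1 bit 3; 29 bits remain
Read 2: bits[11:12] width=1 -> value=0 (bin 0); offset now 12 = byte 1 bit 4; 28 bits remain
Read 3: bits[12:22] width=10 -> value=431 (bin 0110101111); offset now 22 = byte 2 bit 6; 18 bits remain

Answer: 18 1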